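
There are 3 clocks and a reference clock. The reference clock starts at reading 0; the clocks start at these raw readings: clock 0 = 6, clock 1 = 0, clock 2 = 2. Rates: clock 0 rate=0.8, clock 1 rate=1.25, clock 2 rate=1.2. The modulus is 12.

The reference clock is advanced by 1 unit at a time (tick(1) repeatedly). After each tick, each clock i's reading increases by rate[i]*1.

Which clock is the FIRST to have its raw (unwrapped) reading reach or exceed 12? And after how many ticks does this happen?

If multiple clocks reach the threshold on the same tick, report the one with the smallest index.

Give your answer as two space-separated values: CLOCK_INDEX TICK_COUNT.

clock 0: start=6, rate=0.8, needs 12-6 = 6; ticks = ceil(6/0.8) = ceil(7.5000) = 8; reading at tick 8 = 6 + 0.8*8 = 12.4000
clock 1: start=0, rate=1.25, needs 12-0 = 12; ticks = ceil(12/1.25) = ceil(9.6000) = 10; reading at tick 10 = 0 + 1.25*10 = 12.5000
clock 2: start=2, rate=1.2, needs 12-2 = 10; ticks = ceil(10/1.2) = ceil(8.3333) = 9; reading at tick 9 = 2 + 1.2*9 = 12.8000
Minimum tick count = 8; winners = [0]; smallest index = 0

Answer: 0 8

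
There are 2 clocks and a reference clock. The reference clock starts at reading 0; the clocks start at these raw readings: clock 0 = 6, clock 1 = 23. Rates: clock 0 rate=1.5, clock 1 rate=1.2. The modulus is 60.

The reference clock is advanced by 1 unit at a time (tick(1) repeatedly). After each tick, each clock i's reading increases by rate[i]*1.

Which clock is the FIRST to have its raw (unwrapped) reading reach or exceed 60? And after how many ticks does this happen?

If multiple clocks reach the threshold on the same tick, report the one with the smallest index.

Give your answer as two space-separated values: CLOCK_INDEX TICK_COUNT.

Answer: 1 31

Derivation:
clock 0: start=6, rate=1.5, needs 60-6 = 54; ticks = ceil(54/1.5) = ceil(36.0000) = 36; reading at tick 36 = 6 + 1.5*36 = 60.0000
clock 1: start=23, rate=1.2, needs 60-23 = 37; ticks = ceil(37/1.2) = ceil(30.8333) = 31; reading at tick 31 = 23 + 1.2*31 = 60.2000
Minimum tick count = 31; winners = [1]; smallest index = 1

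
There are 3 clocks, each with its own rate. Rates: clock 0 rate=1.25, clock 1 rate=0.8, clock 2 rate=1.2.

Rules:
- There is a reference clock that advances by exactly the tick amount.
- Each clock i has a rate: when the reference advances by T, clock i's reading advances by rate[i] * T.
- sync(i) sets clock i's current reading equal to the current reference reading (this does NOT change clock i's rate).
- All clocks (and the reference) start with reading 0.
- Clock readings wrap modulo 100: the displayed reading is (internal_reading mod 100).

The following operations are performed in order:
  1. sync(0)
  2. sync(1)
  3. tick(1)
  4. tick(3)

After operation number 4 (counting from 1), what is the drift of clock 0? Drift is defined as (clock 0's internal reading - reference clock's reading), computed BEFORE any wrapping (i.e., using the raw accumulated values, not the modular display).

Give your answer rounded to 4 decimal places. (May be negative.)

Answer: 1.0000

Derivation:
After op 1 sync(0): ref=0.0000 raw=[0.0000 0.0000 0.0000]
After op 2 sync(1): ref=0.0000 raw=[0.0000 0.0000 0.0000]
After op 3 tick(1): ref=1.0000 raw=[1.2500 0.8000 1.2000]
After op 4 tick(3): ref=4.0000 raw=[5.0000 3.2000 4.8000]
Drift of clock 0 after op 4: 5.0000 - 4.0000 = 1.0000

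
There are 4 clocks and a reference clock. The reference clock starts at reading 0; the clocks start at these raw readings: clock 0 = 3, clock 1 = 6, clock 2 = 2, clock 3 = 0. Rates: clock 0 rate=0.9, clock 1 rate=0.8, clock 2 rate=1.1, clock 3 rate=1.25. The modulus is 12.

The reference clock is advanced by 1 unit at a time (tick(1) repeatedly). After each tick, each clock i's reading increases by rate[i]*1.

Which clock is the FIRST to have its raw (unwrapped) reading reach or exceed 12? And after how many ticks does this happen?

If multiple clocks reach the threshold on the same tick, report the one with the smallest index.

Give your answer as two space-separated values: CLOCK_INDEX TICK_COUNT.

clock 0: start=3, rate=0.9, needs 12-3 = 9; ticks = ceil(9/0.9) = ceil(10.0000) = 10; reading at tick 10 = 3 + 0.9*10 = 12.0000
clock 1: start=6, rate=0.8, needs 12-6 = 6; ticks = ceil(6/0.8) = ceil(7.5000) = 8; reading at tick 8 = 6 + 0.8*8 = 12.4000
clock 2: start=2, rate=1.1, needs 12-2 = 10; ticks = ceil(10/1.1) = ceil(9.0909) = 10; reading at tick 10 = 2 + 1.1*10 = 13.0000
clock 3: start=0, rate=1.25, needs 12-0 = 12; ticks = ceil(12/1.25) = ceil(9.6000) = 10; reading at tick 10 = 0 + 1.25*10 = 12.5000
Minimum tick count = 8; winners = [1]; smallest index = 1

Answer: 1 8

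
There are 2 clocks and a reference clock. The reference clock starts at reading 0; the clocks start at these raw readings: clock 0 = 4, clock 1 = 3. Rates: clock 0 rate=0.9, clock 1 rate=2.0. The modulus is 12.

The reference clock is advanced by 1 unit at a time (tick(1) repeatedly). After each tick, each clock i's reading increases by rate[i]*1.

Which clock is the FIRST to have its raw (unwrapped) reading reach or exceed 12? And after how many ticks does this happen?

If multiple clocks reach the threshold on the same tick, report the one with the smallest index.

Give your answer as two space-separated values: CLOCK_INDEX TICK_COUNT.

clock 0: start=4, rate=0.9, needs 12-4 = 8; ticks = ceil(8/0.9) = ceil(8.8889) = 9; reading at tick 9 = 4 + 0.9*9 = 12.1000
clock 1: start=3, rate=2.0, needs 12-3 = 9; ticks = ceil(9/2.0) = ceil(4.5000) = 5; reading at tick 5 = 3 + 2.0*5 = 13.0000
Minimum tick count = 5; winners = [1]; smallest index = 1

Answer: 1 5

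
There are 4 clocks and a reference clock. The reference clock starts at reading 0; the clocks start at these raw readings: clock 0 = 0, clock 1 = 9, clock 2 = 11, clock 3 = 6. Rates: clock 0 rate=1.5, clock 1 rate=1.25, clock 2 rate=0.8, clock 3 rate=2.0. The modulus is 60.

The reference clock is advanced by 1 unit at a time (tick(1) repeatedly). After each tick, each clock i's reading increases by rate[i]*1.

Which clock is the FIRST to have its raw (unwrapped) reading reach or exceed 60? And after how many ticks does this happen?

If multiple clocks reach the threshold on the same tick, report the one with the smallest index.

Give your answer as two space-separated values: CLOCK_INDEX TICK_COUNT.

Answer: 3 27

Derivation:
clock 0: start=0, rate=1.5, needs 60-0 = 60; ticks = ceil(60/1.5) = ceil(40.0000) = 40; reading at tick 40 = 0 + 1.5*40 = 60.0000
clock 1: start=9, rate=1.25, needs 60-9 = 51; ticks = ceil(51/1.25) = ceil(40.8000) = 41; reading at tick 41 = 9 + 1.25*41 = 60.2500
clock 2: start=11, rate=0.8, needs 60-11 = 49; ticks = ceil(49/0.8) = ceil(61.2500) = 62; reading at tick 62 = 11 + 0.8*62 = 60.6000
clock 3: start=6, rate=2.0, needs 60-6 = 54; ticks = ceil(54/2.0) = ceil(27.0000) = 27; reading at tick 27 = 6 + 2.0*27 = 60.0000
Minimum tick count = 27; winners = [3]; smallest index = 3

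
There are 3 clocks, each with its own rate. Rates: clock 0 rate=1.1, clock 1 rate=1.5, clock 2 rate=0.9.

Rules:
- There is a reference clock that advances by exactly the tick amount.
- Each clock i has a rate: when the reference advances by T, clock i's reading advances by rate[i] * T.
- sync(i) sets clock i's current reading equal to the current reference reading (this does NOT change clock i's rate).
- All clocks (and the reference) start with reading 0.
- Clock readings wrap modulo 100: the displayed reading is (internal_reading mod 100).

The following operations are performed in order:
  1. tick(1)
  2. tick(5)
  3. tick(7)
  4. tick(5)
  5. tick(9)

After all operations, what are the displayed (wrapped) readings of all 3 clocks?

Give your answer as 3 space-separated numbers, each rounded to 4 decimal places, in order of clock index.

Answer: 29.7000 40.5000 24.3000

Derivation:
After op 1 tick(1): ref=1.0000 raw=[1.1000 1.5000 0.9000]
After op 2 tick(5): ref=6.0000 raw=[6.6000 9.0000 5.4000]
After op 3 tick(7): ref=13.0000 raw=[14.3000 19.5000 11.7000]
After op 4 tick(5): ref=18.0000 raw=[19.8000 27.0000 16.2000]
After op 5 tick(9): ref=27.0000 raw=[29.7000 40.5000 24.3000]
Wrap final raw readings (mod 100): 29.7000 mod 100 = 29.7000; 40.5000 mod 100 = 40.5000; 24.3000 mod 100 = 24.3000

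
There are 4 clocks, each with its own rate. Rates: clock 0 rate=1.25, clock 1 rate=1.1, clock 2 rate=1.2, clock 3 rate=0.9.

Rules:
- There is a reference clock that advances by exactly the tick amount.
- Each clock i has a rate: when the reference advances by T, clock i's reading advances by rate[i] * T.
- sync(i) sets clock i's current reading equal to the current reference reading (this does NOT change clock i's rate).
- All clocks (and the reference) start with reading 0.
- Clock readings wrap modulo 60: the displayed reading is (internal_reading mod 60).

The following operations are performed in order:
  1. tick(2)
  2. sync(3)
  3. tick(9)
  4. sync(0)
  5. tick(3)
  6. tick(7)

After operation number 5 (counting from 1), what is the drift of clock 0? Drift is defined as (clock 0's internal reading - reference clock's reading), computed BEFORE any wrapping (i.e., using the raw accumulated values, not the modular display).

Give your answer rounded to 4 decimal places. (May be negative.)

After op 1 tick(2): ref=2.0000 raw=[2.5000 2.2000 2.4000 1.8000]
After op 2 sync(3): ref=2.0000 raw=[2.5000 2.2000 2.4000 2.0000]
After op 3 tick(9): ref=11.0000 raw=[13.7500 12.1000 13.2000 10.1000]
After op 4 sync(0): ref=11.0000 raw=[11.0000 12.1000 13.2000 10.1000]
After op 5 tick(3): ref=14.0000 raw=[14.7500 15.4000 16.8000 12.8000]
Drift of clock 0 after op 5: 14.7500 - 14.0000 = 0.7500

Answer: 0.7500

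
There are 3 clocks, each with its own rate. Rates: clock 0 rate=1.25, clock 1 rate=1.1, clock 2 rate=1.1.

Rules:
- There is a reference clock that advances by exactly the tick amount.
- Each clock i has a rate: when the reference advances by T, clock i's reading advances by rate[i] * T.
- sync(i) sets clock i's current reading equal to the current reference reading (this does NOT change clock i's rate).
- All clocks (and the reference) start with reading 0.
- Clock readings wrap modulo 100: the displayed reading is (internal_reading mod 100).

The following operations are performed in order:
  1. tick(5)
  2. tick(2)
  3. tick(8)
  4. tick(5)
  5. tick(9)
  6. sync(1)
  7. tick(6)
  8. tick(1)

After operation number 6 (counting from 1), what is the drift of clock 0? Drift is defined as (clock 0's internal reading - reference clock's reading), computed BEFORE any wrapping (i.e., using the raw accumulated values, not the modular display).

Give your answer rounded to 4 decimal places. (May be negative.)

After op 1 tick(5): ref=5.0000 raw=[6.2500 5.5000 5.5000]
After op 2 tick(2): ref=7.0000 raw=[8.7500 7.7000 7.7000]
After op 3 tick(8): ref=15.0000 raw=[18.7500 16.5000 16.5000]
After op 4 tick(5): ref=20.0000 raw=[25.0000 22.0000 22.0000]
After op 5 tick(9): ref=29.0000 raw=[36.2500 31.9000 31.9000]
After op 6 sync(1): ref=29.0000 raw=[36.2500 29.0000 31.9000]
Drift of clock 0 after op 6: 36.2500 - 29.0000 = 7.2500

Answer: 7.2500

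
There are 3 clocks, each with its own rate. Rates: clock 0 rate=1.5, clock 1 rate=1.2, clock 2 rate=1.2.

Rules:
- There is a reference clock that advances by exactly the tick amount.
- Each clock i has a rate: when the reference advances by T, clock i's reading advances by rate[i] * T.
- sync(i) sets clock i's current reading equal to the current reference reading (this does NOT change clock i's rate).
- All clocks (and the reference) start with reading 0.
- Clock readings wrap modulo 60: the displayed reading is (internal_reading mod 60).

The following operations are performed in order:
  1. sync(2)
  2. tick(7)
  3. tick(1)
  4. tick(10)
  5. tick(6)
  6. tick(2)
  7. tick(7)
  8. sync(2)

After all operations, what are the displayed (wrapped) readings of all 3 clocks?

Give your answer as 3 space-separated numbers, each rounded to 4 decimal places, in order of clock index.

Answer: 49.5000 39.6000 33.0000

Derivation:
After op 1 sync(2): ref=0.0000 raw=[0.0000 0.0000 0.0000]
After op 2 tick(7): ref=7.0000 raw=[10.5000 8.4000 8.4000]
After op 3 tick(1): ref=8.0000 raw=[12.0000 9.6000 9.6000]
After op 4 tick(10): ref=18.0000 raw=[27.0000 21.6000 21.6000]
After op 5 tick(6): ref=24.0000 raw=[36.0000 28.8000 28.8000]
After op 6 tick(2): ref=26.0000 raw=[39.0000 31.2000 31.2000]
After op 7 tick(7): ref=33.0000 raw=[49.5000 39.6000 39.6000]
After op 8 sync(2): ref=33.0000 raw=[49.5000 39.6000 33.0000]
Wrap final raw readings (mod 60): 49.5000 mod 60 = 49.5000; 39.6000 mod 60 = 39.6000; 33.0000 mod 60 = 33.0000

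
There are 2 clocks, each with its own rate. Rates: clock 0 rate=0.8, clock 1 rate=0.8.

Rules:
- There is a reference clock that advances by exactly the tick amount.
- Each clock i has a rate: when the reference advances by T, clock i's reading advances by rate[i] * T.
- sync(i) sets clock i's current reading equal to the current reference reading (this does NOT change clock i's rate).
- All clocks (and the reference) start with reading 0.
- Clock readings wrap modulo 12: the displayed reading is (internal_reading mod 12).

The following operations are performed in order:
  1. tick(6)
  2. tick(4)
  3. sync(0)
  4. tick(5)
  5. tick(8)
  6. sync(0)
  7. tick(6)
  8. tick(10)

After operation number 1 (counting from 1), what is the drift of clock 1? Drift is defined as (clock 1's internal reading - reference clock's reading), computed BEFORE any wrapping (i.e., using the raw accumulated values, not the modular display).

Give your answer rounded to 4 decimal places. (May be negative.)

Answer: -1.2000

Derivation:
After op 1 tick(6): ref=6.0000 raw=[4.8000 4.8000]
Drift of clock 1 after op 1: 4.8000 - 6.0000 = -1.2000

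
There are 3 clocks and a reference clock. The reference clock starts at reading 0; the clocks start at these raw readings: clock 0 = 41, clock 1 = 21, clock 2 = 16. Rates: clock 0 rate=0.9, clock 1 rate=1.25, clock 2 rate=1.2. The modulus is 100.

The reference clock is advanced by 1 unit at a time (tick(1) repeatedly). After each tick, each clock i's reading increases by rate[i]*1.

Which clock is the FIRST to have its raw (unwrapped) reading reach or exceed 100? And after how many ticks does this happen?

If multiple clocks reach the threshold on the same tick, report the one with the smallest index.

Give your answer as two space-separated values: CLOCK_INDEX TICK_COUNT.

Answer: 1 64

Derivation:
clock 0: start=41, rate=0.9, needs 100-41 = 59; ticks = ceil(59/0.9) = ceil(65.5556) = 66; reading at tick 66 = 41 + 0.9*66 = 100.4000
clock 1: start=21, rate=1.25, needs 100-21 = 79; ticks = ceil(79/1.25) = ceil(63.2000) = 64; reading at tick 64 = 21 + 1.25*64 = 101.0000
clock 2: start=16, rate=1.2, needs 100-16 = 84; ticks = ceil(84/1.2) = ceil(70.0000) = 70; reading at tick 70 = 16 + 1.2*70 = 100.0000
Minimum tick count = 64; winners = [1]; smallest index = 1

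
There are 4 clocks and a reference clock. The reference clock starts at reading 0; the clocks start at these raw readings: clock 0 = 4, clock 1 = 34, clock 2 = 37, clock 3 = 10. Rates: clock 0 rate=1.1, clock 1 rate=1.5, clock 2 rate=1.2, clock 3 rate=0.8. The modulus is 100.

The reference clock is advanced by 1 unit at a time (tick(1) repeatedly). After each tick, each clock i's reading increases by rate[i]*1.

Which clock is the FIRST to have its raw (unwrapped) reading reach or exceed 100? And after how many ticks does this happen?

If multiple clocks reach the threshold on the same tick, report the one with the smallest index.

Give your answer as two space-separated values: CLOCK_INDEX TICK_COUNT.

Answer: 1 44

Derivation:
clock 0: start=4, rate=1.1, needs 100-4 = 96; ticks = ceil(96/1.1) = ceil(87.2727) = 88; reading at tick 88 = 4 + 1.1*88 = 100.8000
clock 1: start=34, rate=1.5, needs 100-34 = 66; ticks = ceil(66/1.5) = ceil(44.0000) = 44; reading at tick 44 = 34 + 1.5*44 = 100.0000
clock 2: start=37, rate=1.2, needs 100-37 = 63; ticks = ceil(63/1.2) = ceil(52.5000) = 53; reading at tick 53 = 37 + 1.2*53 = 100.6000
clock 3: start=10, rate=0.8, needs 100-10 = 90; ticks = ceil(90/0.8) = ceil(112.5000) = 113; reading at tick 113 = 10 + 0.8*113 = 100.4000
Minimum tick count = 44; winners = [1]; smallest index = 1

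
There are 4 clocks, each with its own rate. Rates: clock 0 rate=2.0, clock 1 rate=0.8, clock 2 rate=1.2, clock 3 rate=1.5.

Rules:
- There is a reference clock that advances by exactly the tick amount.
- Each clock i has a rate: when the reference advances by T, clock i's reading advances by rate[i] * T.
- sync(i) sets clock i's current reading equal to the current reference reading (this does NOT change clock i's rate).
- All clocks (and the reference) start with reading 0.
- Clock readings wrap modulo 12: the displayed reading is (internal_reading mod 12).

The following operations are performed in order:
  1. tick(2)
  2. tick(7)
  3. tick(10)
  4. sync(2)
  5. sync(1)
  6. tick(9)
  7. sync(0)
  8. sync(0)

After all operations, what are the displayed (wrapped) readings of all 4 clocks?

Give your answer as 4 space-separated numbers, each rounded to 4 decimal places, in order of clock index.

Answer: 4.0000 2.2000 5.8000 6.0000

Derivation:
After op 1 tick(2): ref=2.0000 raw=[4.0000 1.6000 2.4000 3.0000]
After op 2 tick(7): ref=9.0000 raw=[18.0000 7.2000 10.8000 13.5000]
After op 3 tick(10): ref=19.0000 raw=[38.0000 15.2000 22.8000 28.5000]
After op 4 sync(2): ref=19.0000 raw=[38.0000 15.2000 19.0000 28.5000]
After op 5 sync(1): ref=19.0000 raw=[38.0000 19.0000 19.0000 28.5000]
After op 6 tick(9): ref=28.0000 raw=[56.0000 26.2000 29.8000 42.0000]
After op 7 sync(0): ref=28.0000 raw=[28.0000 26.2000 29.8000 42.0000]
After op 8 sync(0): ref=28.0000 raw=[28.0000 26.2000 29.8000 42.0000]
Wrap final raw readings (mod 12): 28.0000 mod 12 = 4.0000; 26.2000 mod 12 = 2.2000; 29.8000 mod 12 = 5.8000; 42.0000 mod 12 = 6.0000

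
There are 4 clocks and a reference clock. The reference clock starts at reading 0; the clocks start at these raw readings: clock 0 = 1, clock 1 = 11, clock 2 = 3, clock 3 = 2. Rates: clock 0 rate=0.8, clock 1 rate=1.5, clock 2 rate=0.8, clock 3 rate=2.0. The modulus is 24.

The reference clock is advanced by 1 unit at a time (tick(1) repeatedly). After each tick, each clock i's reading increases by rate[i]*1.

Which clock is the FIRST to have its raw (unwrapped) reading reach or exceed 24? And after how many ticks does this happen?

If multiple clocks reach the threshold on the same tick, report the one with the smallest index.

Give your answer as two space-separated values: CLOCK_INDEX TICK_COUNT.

Answer: 1 9

Derivation:
clock 0: start=1, rate=0.8, needs 24-1 = 23; ticks = ceil(23/0.8) = ceil(28.7500) = 29; reading at tick 29 = 1 + 0.8*29 = 24.2000
clock 1: start=11, rate=1.5, needs 24-11 = 13; ticks = ceil(13/1.5) = ceil(8.6667) = 9; reading at tick 9 = 11 + 1.5*9 = 24.5000
clock 2: start=3, rate=0.8, needs 24-3 = 21; ticks = ceil(21/0.8) = ceil(26.2500) = 27; reading at tick 27 = 3 + 0.8*27 = 24.6000
clock 3: start=2, rate=2.0, needs 24-2 = 22; ticks = ceil(22/2.0) = ceil(11.0000) = 11; reading at tick 11 = 2 + 2.0*11 = 24.0000
Minimum tick count = 9; winners = [1]; smallest index = 1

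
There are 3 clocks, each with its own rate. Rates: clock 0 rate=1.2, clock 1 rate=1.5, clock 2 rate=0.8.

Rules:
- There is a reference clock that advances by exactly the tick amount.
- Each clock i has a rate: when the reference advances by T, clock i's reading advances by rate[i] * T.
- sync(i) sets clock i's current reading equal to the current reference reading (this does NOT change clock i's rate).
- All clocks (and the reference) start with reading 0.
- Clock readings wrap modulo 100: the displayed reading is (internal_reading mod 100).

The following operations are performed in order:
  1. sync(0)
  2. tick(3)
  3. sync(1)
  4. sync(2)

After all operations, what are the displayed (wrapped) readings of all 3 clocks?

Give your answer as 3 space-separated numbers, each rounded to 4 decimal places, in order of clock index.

After op 1 sync(0): ref=0.0000 raw=[0.0000 0.0000 0.0000]
After op 2 tick(3): ref=3.0000 raw=[3.6000 4.5000 2.4000]
After op 3 sync(1): ref=3.0000 raw=[3.6000 3.0000 2.4000]
After op 4 sync(2): ref=3.0000 raw=[3.6000 3.0000 3.0000]
Wrap final raw readings (mod 100): 3.6000 mod 100 = 3.6000; 3.0000 mod 100 = 3.0000; 3.0000 mod 100 = 3.0000

Answer: 3.6000 3.0000 3.0000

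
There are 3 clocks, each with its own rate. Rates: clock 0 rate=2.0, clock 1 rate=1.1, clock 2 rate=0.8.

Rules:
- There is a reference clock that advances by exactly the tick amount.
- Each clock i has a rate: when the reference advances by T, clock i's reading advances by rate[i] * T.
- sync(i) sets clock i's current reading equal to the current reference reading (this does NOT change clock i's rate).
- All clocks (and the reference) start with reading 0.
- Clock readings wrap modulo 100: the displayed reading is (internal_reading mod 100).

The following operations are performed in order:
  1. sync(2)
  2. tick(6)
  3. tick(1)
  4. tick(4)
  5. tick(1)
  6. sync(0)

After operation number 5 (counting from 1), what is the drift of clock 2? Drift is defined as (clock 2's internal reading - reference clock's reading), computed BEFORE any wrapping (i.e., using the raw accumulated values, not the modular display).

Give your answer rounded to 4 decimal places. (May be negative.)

Answer: -2.4000

Derivation:
After op 1 sync(2): ref=0.0000 raw=[0.0000 0.0000 0.0000]
After op 2 tick(6): ref=6.0000 raw=[12.0000 6.6000 4.8000]
After op 3 tick(1): ref=7.0000 raw=[14.0000 7.7000 5.6000]
After op 4 tick(4): ref=11.0000 raw=[22.0000 12.1000 8.8000]
After op 5 tick(1): ref=12.0000 raw=[24.0000 13.2000 9.6000]
Drift of clock 2 after op 5: 9.6000 - 12.0000 = -2.4000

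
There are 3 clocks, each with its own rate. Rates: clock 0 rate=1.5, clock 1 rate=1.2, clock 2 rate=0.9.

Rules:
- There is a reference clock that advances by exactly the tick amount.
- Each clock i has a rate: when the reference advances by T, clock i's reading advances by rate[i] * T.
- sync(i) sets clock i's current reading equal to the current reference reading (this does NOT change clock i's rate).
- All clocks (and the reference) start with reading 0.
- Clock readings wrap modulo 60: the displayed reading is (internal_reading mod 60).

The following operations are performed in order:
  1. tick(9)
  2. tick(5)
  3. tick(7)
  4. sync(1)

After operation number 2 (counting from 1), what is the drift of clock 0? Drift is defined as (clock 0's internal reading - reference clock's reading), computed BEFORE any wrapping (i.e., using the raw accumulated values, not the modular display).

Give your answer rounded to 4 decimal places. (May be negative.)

After op 1 tick(9): ref=9.0000 raw=[13.5000 10.8000 8.1000]
After op 2 tick(5): ref=14.0000 raw=[21.0000 16.8000 12.6000]
Drift of clock 0 after op 2: 21.0000 - 14.0000 = 7.0000

Answer: 7.0000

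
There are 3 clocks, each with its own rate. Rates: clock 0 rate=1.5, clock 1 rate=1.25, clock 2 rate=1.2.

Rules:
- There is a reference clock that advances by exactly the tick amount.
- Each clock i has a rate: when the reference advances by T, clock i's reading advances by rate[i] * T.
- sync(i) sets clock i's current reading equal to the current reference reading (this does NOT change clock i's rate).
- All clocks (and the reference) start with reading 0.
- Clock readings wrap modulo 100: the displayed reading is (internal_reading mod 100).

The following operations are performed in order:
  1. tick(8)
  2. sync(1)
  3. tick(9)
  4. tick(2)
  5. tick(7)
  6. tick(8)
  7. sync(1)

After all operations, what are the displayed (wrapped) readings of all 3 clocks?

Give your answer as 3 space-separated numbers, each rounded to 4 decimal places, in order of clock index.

After op 1 tick(8): ref=8.0000 raw=[12.0000 10.0000 9.6000]
After op 2 sync(1): ref=8.0000 raw=[12.0000 8.0000 9.6000]
After op 3 tick(9): ref=17.0000 raw=[25.5000 19.2500 20.4000]
After op 4 tick(2): ref=19.0000 raw=[28.5000 21.7500 22.8000]
After op 5 tick(7): ref=26.0000 raw=[39.0000 30.5000 31.2000]
After op 6 tick(8): ref=34.0000 raw=[51.0000 40.5000 40.8000]
After op 7 sync(1): ref=34.0000 raw=[51.0000 34.0000 40.8000]
Wrap final raw readings (mod 100): 51.0000 mod 100 = 51.0000; 34.0000 mod 100 = 34.0000; 40.8000 mod 100 = 40.8000

Answer: 51.0000 34.0000 40.8000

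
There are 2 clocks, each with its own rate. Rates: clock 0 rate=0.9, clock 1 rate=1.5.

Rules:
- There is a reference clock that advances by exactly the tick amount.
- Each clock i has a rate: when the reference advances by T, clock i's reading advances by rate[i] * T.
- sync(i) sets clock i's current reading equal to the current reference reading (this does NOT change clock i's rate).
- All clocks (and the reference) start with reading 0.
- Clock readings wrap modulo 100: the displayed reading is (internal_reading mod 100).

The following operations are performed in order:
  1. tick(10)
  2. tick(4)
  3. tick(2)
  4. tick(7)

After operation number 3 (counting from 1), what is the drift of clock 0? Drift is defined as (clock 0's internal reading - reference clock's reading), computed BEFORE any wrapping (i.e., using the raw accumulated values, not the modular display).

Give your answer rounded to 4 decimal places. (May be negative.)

After op 1 tick(10): ref=10.0000 raw=[9.0000 15.0000]
After op 2 tick(4): ref=14.0000 raw=[12.6000 21.0000]
After op 3 tick(2): ref=16.0000 raw=[14.4000 24.0000]
Drift of clock 0 after op 3: 14.4000 - 16.0000 = -1.6000

Answer: -1.6000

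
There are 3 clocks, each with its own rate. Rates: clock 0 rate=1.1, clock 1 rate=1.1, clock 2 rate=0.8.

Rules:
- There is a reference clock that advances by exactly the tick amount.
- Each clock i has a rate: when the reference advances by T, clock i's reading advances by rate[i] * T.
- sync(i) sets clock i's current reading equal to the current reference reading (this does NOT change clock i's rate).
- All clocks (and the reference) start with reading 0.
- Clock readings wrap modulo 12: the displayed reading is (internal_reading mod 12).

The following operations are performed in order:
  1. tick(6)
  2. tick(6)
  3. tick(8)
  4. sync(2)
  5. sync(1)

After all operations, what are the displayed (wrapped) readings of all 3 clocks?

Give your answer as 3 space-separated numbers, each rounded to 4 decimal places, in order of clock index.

After op 1 tick(6): ref=6.0000 raw=[6.6000 6.6000 4.8000]
After op 2 tick(6): ref=12.0000 raw=[13.2000 13.2000 9.6000]
After op 3 tick(8): ref=20.0000 raw=[22.0000 22.0000 16.0000]
After op 4 sync(2): ref=20.0000 raw=[22.0000 22.0000 20.0000]
After op 5 sync(1): ref=20.0000 raw=[22.0000 20.0000 20.0000]
Wrap final raw readings (mod 12): 22.0000 mod 12 = 10.0000; 20.0000 mod 12 = 8.0000; 20.0000 mod 12 = 8.0000

Answer: 10.0000 8.0000 8.0000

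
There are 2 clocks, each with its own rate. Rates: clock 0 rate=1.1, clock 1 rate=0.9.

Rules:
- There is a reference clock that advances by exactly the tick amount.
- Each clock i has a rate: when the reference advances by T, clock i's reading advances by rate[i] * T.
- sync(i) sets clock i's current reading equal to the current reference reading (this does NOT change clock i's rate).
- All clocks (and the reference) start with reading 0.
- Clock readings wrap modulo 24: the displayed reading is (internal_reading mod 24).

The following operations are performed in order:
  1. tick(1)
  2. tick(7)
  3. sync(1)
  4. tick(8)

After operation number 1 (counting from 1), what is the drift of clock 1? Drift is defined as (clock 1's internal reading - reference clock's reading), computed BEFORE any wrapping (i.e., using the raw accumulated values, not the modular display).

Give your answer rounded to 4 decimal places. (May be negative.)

After op 1 tick(1): ref=1.0000 raw=[1.1000 0.9000]
Drift of clock 1 after op 1: 0.9000 - 1.0000 = -0.1000

Answer: -0.1000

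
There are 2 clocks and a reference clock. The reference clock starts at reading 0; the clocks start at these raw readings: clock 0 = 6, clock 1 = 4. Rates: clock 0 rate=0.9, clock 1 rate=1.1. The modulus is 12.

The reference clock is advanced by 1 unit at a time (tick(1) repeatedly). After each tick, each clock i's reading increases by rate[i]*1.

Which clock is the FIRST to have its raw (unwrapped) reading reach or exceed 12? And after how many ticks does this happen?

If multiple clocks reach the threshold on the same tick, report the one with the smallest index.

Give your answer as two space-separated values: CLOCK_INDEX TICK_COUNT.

clock 0: start=6, rate=0.9, needs 12-6 = 6; ticks = ceil(6/0.9) = ceil(6.6667) = 7; reading at tick 7 = 6 + 0.9*7 = 12.3000
clock 1: start=4, rate=1.1, needs 12-4 = 8; ticks = ceil(8/1.1) = ceil(7.2727) = 8; reading at tick 8 = 4 + 1.1*8 = 12.8000
Minimum tick count = 7; winners = [0]; smallest index = 0

Answer: 0 7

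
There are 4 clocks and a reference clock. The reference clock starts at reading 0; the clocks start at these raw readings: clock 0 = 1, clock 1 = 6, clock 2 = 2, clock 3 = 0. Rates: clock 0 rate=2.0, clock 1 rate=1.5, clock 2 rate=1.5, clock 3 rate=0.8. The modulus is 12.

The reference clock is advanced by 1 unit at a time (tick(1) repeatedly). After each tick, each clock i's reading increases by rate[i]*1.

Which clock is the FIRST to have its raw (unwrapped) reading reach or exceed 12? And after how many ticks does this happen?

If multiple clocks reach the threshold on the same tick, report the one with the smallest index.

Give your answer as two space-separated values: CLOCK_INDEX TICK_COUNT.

Answer: 1 4

Derivation:
clock 0: start=1, rate=2.0, needs 12-1 = 11; ticks = ceil(11/2.0) = ceil(5.5000) = 6; reading at tick 6 = 1 + 2.0*6 = 13.0000
clock 1: start=6, rate=1.5, needs 12-6 = 6; ticks = ceil(6/1.5) = ceil(4.0000) = 4; reading at tick 4 = 6 + 1.5*4 = 12.0000
clock 2: start=2, rate=1.5, needs 12-2 = 10; ticks = ceil(10/1.5) = ceil(6.6667) = 7; reading at tick 7 = 2 + 1.5*7 = 12.5000
clock 3: start=0, rate=0.8, needs 12-0 = 12; ticks = ceil(12/0.8) = ceil(15.0000) = 15; reading at tick 15 = 0 + 0.8*15 = 12.0000
Minimum tick count = 4; winners = [1]; smallest index = 1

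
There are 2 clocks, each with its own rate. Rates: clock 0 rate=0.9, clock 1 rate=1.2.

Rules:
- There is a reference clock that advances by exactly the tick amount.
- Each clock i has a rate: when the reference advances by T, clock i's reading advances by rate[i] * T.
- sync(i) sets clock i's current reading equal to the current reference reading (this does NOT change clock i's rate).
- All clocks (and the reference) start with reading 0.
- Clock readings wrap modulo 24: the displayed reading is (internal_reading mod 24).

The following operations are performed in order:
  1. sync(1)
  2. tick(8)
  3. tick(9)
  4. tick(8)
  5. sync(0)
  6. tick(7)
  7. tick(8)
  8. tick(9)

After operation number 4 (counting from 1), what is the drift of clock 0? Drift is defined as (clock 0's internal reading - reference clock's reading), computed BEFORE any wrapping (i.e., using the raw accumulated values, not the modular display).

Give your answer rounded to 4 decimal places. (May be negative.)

After op 1 sync(1): ref=0.0000 raw=[0.0000 0.0000]
After op 2 tick(8): ref=8.0000 raw=[7.2000 9.6000]
After op 3 tick(9): ref=17.0000 raw=[15.3000 20.4000]
After op 4 tick(8): ref=25.0000 raw=[22.5000 30.0000]
Drift of clock 0 after op 4: 22.5000 - 25.0000 = -2.5000

Answer: -2.5000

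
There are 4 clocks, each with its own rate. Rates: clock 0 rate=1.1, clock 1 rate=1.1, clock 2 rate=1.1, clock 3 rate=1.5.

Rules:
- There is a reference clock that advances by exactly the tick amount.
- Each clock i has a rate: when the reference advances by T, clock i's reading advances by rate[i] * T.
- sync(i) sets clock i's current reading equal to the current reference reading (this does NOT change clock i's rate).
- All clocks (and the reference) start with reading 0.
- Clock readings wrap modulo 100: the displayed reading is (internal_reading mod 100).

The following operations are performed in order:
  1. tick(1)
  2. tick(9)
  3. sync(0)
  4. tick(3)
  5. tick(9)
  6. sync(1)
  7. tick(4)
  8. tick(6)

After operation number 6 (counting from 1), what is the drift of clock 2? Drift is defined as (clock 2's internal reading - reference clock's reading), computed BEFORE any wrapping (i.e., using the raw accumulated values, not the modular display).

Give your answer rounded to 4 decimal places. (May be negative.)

After op 1 tick(1): ref=1.0000 raw=[1.1000 1.1000 1.1000 1.5000]
After op 2 tick(9): ref=10.0000 raw=[11.0000 11.0000 11.0000 15.0000]
After op 3 sync(0): ref=10.0000 raw=[10.0000 11.0000 11.0000 15.0000]
After op 4 tick(3): ref=13.0000 raw=[13.3000 14.3000 14.3000 19.5000]
After op 5 tick(9): ref=22.0000 raw=[23.2000 24.2000 24.2000 33.0000]
After op 6 sync(1): ref=22.0000 raw=[23.2000 22.0000 24.2000 33.0000]
Drift of clock 2 after op 6: 24.2000 - 22.0000 = 2.2000

Answer: 2.2000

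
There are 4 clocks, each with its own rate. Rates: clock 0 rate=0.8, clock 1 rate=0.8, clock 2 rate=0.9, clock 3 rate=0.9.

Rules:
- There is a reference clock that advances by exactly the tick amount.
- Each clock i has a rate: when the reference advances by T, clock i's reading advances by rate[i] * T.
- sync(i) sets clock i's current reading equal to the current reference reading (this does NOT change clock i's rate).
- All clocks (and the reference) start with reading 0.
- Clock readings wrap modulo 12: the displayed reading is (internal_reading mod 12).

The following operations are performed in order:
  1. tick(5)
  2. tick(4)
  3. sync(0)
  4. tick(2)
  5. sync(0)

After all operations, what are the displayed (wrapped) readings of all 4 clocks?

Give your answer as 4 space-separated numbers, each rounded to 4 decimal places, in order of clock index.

After op 1 tick(5): ref=5.0000 raw=[4.0000 4.0000 4.5000 4.5000]
After op 2 tick(4): ref=9.0000 raw=[7.2000 7.2000 8.1000 8.1000]
After op 3 sync(0): ref=9.0000 raw=[9.0000 7.2000 8.1000 8.1000]
After op 4 tick(2): ref=11.0000 raw=[10.6000 8.8000 9.9000 9.9000]
After op 5 sync(0): ref=11.0000 raw=[11.0000 8.8000 9.9000 9.9000]
Wrap final raw readings (mod 12): 11.0000 mod 12 = 11.0000; 8.8000 mod 12 = 8.8000; 9.9000 mod 12 = 9.9000; 9.9000 mod 12 = 9.9000

Answer: 11.0000 8.8000 9.9000 9.9000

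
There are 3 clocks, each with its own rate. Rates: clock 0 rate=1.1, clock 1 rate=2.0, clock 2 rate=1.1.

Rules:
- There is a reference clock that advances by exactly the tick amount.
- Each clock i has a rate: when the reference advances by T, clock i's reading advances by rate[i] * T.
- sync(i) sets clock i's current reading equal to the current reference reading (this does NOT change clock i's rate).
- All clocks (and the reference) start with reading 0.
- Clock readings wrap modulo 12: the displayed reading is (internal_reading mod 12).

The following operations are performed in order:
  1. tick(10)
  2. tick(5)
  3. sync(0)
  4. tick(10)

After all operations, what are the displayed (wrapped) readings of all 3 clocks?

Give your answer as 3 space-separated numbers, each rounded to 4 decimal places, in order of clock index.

After op 1 tick(10): ref=10.0000 raw=[11.0000 20.0000 11.0000]
After op 2 tick(5): ref=15.0000 raw=[16.5000 30.0000 16.5000]
After op 3 sync(0): ref=15.0000 raw=[15.0000 30.0000 16.5000]
After op 4 tick(10): ref=25.0000 raw=[26.0000 50.0000 27.5000]
Wrap final raw readings (mod 12): 26.0000 mod 12 = 2.0000; 50.0000 mod 12 = 2.0000; 27.5000 mod 12 = 3.5000

Answer: 2.0000 2.0000 3.5000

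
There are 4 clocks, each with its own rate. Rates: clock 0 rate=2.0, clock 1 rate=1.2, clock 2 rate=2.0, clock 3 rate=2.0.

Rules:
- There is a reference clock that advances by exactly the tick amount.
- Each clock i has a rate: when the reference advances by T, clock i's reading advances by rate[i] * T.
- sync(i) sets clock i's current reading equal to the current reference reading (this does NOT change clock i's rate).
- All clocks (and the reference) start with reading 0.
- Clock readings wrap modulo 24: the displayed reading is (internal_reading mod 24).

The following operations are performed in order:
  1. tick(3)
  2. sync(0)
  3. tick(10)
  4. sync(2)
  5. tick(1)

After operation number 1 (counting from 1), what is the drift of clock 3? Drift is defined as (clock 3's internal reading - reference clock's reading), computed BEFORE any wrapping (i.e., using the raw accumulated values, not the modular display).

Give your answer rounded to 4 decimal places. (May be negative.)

Answer: 3.0000

Derivation:
After op 1 tick(3): ref=3.0000 raw=[6.0000 3.6000 6.0000 6.0000]
Drift of clock 3 after op 1: 6.0000 - 3.0000 = 3.0000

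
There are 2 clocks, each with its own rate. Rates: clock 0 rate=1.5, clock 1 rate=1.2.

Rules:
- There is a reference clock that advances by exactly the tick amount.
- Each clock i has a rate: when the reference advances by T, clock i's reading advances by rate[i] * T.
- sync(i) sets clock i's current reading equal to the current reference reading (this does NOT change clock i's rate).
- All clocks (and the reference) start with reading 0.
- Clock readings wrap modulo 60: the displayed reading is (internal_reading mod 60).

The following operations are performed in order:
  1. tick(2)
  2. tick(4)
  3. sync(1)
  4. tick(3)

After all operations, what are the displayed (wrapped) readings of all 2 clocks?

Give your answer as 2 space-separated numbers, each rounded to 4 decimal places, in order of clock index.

After op 1 tick(2): ref=2.0000 raw=[3.0000 2.4000]
After op 2 tick(4): ref=6.0000 raw=[9.0000 7.2000]
After op 3 sync(1): ref=6.0000 raw=[9.0000 6.0000]
After op 4 tick(3): ref=9.0000 raw=[13.5000 9.6000]
Wrap final raw readings (mod 60): 13.5000 mod 60 = 13.5000; 9.6000 mod 60 = 9.6000

Answer: 13.5000 9.6000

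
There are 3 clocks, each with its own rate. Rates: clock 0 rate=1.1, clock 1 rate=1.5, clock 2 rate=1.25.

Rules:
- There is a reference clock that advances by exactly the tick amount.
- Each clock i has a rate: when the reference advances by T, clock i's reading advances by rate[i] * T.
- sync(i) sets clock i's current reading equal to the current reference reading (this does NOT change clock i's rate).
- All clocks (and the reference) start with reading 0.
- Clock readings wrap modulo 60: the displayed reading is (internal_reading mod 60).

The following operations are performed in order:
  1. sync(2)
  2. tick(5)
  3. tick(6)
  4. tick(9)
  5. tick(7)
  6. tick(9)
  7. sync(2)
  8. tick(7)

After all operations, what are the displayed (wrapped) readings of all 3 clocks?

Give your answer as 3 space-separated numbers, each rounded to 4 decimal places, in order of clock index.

Answer: 47.3000 4.5000 44.7500

Derivation:
After op 1 sync(2): ref=0.0000 raw=[0.0000 0.0000 0.0000]
After op 2 tick(5): ref=5.0000 raw=[5.5000 7.5000 6.2500]
After op 3 tick(6): ref=11.0000 raw=[12.1000 16.5000 13.7500]
After op 4 tick(9): ref=20.0000 raw=[22.0000 30.0000 25.0000]
After op 5 tick(7): ref=27.0000 raw=[29.7000 40.5000 33.7500]
After op 6 tick(9): ref=36.0000 raw=[39.6000 54.0000 45.0000]
After op 7 sync(2): ref=36.0000 raw=[39.6000 54.0000 36.0000]
After op 8 tick(7): ref=43.0000 raw=[47.3000 64.5000 44.7500]
Wrap final raw readings (mod 60): 47.3000 mod 60 = 47.3000; 64.5000 mod 60 = 4.5000; 44.7500 mod 60 = 44.7500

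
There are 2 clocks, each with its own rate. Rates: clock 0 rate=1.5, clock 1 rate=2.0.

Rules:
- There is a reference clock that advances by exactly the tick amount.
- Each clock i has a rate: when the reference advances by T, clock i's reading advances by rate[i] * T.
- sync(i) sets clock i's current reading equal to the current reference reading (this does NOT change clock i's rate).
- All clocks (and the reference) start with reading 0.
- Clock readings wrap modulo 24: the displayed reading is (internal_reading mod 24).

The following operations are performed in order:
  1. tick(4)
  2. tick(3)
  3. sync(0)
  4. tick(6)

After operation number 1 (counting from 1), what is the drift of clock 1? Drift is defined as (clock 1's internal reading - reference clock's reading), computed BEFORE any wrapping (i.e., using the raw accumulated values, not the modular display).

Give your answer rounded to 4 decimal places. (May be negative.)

After op 1 tick(4): ref=4.0000 raw=[6.0000 8.0000]
Drift of clock 1 after op 1: 8.0000 - 4.0000 = 4.0000

Answer: 4.0000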